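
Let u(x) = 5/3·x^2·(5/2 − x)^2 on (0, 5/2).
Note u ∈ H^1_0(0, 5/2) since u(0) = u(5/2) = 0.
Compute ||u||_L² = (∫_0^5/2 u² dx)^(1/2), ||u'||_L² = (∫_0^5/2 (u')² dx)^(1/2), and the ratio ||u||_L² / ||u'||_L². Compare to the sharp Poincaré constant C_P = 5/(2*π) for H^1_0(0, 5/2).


||u||_L² / ||u'||_L² = 5*sqrt(3)/12 < C_P = 5/(2*π).

u(x) = 5/3·x^2·(5/2 − x)^2, so u'(x) = 5*x*(2*x - 5)*(4*x - 5)/6.
u(x) = 5/3·x^2·(5/2 − x)^2 vanishes at x = 0 and x = 5/2, so u ∈ H^1_0(0, 5/2). Differentiate via the product rule and integrate the resulting polynomials term by term.
  ∫_0^5/2 u² dx = ∫_0^5/2 (25*x^8/9 - 250*x^7/9 + 625*x^6/6 - 3125*x^5/18 + 15625*x^4/144) dx. Term by term:
    ∫_0^5/2 25*x^8/9 dx = 48828125/41472;  ∫_0^5/2 -250*x^7/9 dx = -48828125/9216;  ∫_0^5/2 625*x^6/6 dx = 48828125/5376;
    ∫_0^5/2 -3125*x^5/18 dx = -48828125/6912;  ∫_0^5/2 15625*x^4/144 dx = 9765625/4608.
  Sum: 48828125/41472 − 48828125/9216 + 48828125/5376 − 48828125/6912 + 9765625/4608 = 9765625/580608.
  ∫_0^5/2 (u')² dx = ∫_0^5/2 (400*x^6/9 - 1000*x^5/3 + 8125*x^4/9 - 3125*x^3/3 + 15625*x^2/36) dx. Term by term:
    ∫_0^5/2 400*x^6/9 dx = 1953125/504;  ∫_0^5/2 -1000*x^5/3 dx = -1953125/144;  ∫_0^5/2 8125*x^4/9 dx = 5078125/288;
    ∫_0^5/2 -3125*x^3/3 dx = -1953125/192;  ∫_0^5/2 15625*x^2/36 dx = 1953125/864.
  Sum: 1953125/504 − 1953125/144 + 5078125/288 − 1953125/192 + 1953125/864 = 390625/12096.
∫_0^5/2 u² dx = 9765625/580608, so ||u||_L² = 3125*sqrt(7)/2016.
∫_0^5/2 (u')² dx = 390625/12096, so ||u'||_L² = 625*sqrt(21)/504.
Ratio ||u||_L² / ||u'||_L² = 5*sqrt(3)/12.
Sharp Poincaré constant on H^1_0(0, 5/2) is C_P = L/π = 5/(2*π), achieved by sin(2*π/5·x).
A polynomial bump cannot attain the sharp Poincaré constant (only the first sine eigenfunction does), so the ratio is strictly less than C_P, consistent with ||u||_L² ≤ C_P ||u'||_L².


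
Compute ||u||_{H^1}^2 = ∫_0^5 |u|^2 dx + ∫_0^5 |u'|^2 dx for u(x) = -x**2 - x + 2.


||u||_{H^1}^2 = 6025/6

The H^1 norm (squared) on an interval (0, L) is
  ||u||_{H^1}^2 = ∫_0^L u(x)^2 dx + ∫_0^L u'(x)^2 dx.
Compute u'(x) = -2*x - 1.
Then u(x)^2 = x**4 + 2*x**3 - 3*x**2 - 4*x + 4 and u'(x)^2 = 4*x**2 + 4*x + 1.
Integrate each monomial from 0 to 5 using ∫_0^5 c·x^n dx = c·5^(n+1)/(n+1):
  ∫_0^5 u(x)^2 dx = ∫_0^5 (x^4 + 2*x^3 - 3*x^2 - 4*x + 4) dx. Term by term:
    ∫_0^5 x^4 dx = 625;  ∫_0^5 2*x^3 dx = 625/2;  ∫_0^5 -3*x^2 dx = -125;
    ∫_0^5 -4*x dx = -50;  ∫_0^5 4 dx = 20.
  Sum: 625 + 625/2 − 125 − 50 + 20 = 1565/2.
  ∫_0^5 u'(x)^2 dx = ∫_0^5 (4*x^2 + 4*x + 1) dx. Term by term:
    ∫_0^5 4*x^2 dx = 500/3;  ∫_0^5 4*x dx = 50;  ∫_0^5 1 dx = 5.
  Sum: 500/3 + 50 + 5 = 665/3.
Adding: ||u||_{H^1}^2 = 1565/2 + 665/3 = 6025/6.


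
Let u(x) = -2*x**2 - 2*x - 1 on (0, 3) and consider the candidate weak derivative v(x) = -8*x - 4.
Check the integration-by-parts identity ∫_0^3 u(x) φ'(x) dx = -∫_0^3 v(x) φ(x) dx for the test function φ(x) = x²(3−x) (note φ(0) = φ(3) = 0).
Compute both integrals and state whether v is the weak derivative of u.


LHS = 621/10, RHS = 621/5. No, v is not the weak derivative of u.

u(x) = -2*x**2 - 2*x - 1, classical derivative u'(x) = -4*x - 2.
φ(x) = x²(3−x), so φ'(x) = 3*x*(2 - x).
Note φ(0) = φ(3) = 0, so the boundary term u·φ vanishes.
LHS = ∫_0^3 u(x) φ'(x) dx = ∫_0^3 (6*x^4 - 6*x^3 - 9*x^2 - 6*x) dx. Term by term:
  ∫_0^3 6*x^4 dx = 1458/5;  ∫_0^3 -6*x^3 dx = -243/2;  ∫_0^3 -9*x^2 dx = -81;
  ∫_0^3 -6*x dx = -27.
Sum: 1458/5 − 243/2 − 81 − 27 = 621/10.
So LHS = 621/10.
∫_0^3 v(x) φ(x) dx = ∫_0^3 (8*x^4 - 20*x^3 - 12*x^2) dx. Term by term:
  ∫_0^3 8*x^4 dx = 1944/5;  ∫_0^3 -20*x^3 dx = -405;  ∫_0^3 -12*x^2 dx = -108.
Sum: 1944/5 − 405 − 108 = -621/5.
So RHS = -∫_0^3 v(x) φ(x) dx = 621/5.
LHS − RHS = -621/10 ≠ 0, so the identity fails.
(For a valid weak derivative the identity must hold for EVERY test function, in particular this one. The failure shows v is NOT the weak derivative of u.)
Correct weak derivative would be u'(x) = -4*x - 2.


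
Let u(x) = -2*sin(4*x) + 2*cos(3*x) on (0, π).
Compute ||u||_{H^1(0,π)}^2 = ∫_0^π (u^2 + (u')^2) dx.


||u||_{H^1(0,π)}^2 = -640/7 + 54*π

u'(x) = -6*sin(3*x) - 8*cos(4*x).
Expand u² and (u')² and integrate term by term on (0, π), using: for integers n ≥ 1, ∫_0^π sin²(nx) dx = ∫_0^π cos²(nx) dx = π/2; for n ≠ n', ∫_0^π sin(nx)sin(n'x) dx = ∫_0^π cos(nx)cos(n'x) dx = 0; and by product-to-sum, ∫_0^π sin(nx)cos(n'x) dx = ½∫_0^π [sin((n+n')x) + sin((n−n')x)] dx, which is 0 when n+n' is even and 2n/(n²−n'²) when n+n' is odd (it need not vanish on (0, π)).
  u² squared terms: (-2)²·∫sin(4x)² dx = 4·π/2 = 2*π;  (2)²·∫cos(3x)² dx = 4·π/2 = 2*π.
  u² cross terms: 2·(-2)·(2)·∫sin(4x)·cos(3x) dx = -8·(8/7) = -64/7.
  So ∫_0^π u² dx = 2*π + 2*π − 64/7 = -64/7 + 4*π.
  (u')² squared terms: (-8)²·∫cos(4x)² dx = 64·π/2 = 32*π;  (-6)²·∫sin(3x)² dx = 36·π/2 = 18*π.
  (u')² cross terms: 2·(-8)·(-6)·∫cos(4x)·sin(3x) dx = 96·(-6/7) = -576/7.
  So ∫_0^π (u')² dx = 32*π + 18*π − 576/7 = -576/7 + 50*π.
||u||_{H^1}^2 = (-64/7 + 4*π) + (-576/7 + 50*π) = -640/7 + 54*π.


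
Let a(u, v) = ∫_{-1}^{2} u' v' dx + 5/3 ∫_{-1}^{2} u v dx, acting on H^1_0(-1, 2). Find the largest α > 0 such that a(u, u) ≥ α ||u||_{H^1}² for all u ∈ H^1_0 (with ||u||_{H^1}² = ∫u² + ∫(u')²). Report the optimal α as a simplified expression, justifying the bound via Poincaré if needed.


α = 1

Coercivity of a(·,·) on H^1_0(-1, 2) means a(u, u) ≥ α ||u||_{H^1}² for every u ∈ H^1_0.
The interval has length L = 3, and Poincaré/coercivity depend only on L. Here a(u, u) = ∫(u')² + (5/3)·∫u².
Here c = 5/3 ≥ 1, so a(u,u) = ∫(u')² + c∫u² ≥ ∫(u')² + ∫u² = ||u||_{H^1}², i.e. α = 1 works. No larger α is possible: a(u,u) ≥ α||u||_{H^1}² means (1−α)∫(u')² ≥ (α−c)∫u², and for the modes u_n = sin(nπ(x−x₀)/L) (x₀ the left endpoint) one has ∫u_n²/∫(u_n')² = (L/(nπ))² → 0, so a(u_n,u_n)/||u_n||_{H^1}² → 1. Hence the optimal constant is α = 1.
Therefore α = 1.


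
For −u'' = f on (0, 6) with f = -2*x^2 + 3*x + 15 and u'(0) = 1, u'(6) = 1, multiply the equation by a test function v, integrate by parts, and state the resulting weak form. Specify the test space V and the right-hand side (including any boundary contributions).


V = H^1(0, 6) (v unrestricted at boundary; u is determined up to an additive constant); weak form: ∫_0^6 u'v' dx = ∫_0^6 (-2*x^2 + 3*x + 15) v dx + v(6) − v(0) for all v ∈ V.

Multiply both sides by a test function v and integrate from 0 to 6:
  ∫_0^6 −u''(x) v(x) dx = ∫_0^6 f(x) v(x) dx.
Integrate the LHS by parts once:
  ∫_0^6 −u'' v dx = −[u'(x) v(x)]_0^6 + ∫_0^6 u'(x) v'(x) dx.
Thus ∫_0^6 u'(x) v'(x) dx = ∫_0^6 f(x) v(x) dx + [u'(x) v(x)]_0^6.
Choose V so that boundary terms are either known or forced to vanish.
u has inhomogeneous Neumann u'(0) = 1, u'(6) = 1. [u' v]_0^6 = (1)·v(6) − (1)·v(0) = v(6) − v(0). Take V = H^1(0, 6); boundary term becomes part of RHS.
Weak formulation: find u (satisfying any essential BC) such that ∫_0^6 u'(x) v'(x) dx = ∫_0^6 f v dx + v(6) − v(0) for all v ∈ V (Neumann data are natural BCs: they enter the RHS as boundary terms).
Substituting f(x) = -2*x^2 + 3*x + 15, the right-hand side is ∫_0^6 (-2*x^2 + 3*x + 15) v dx + v(6) − v(0).
Compatibility check (pure Neumann): taking v ≡ 1 ∈ V gives 0 = ∫_0^6 f dx + (1) − (1), i.e. ∫_0^6 f dx must equal u'(0) − u'(6) = 0. Indeed ∫_0^6 (-2*x^2 + 3*x + 15) dx = 0, so the data are compatible. The solution is then unique only up to an additive constant (fix it e.g. by requiring ∫_0^6 u dx = 0).


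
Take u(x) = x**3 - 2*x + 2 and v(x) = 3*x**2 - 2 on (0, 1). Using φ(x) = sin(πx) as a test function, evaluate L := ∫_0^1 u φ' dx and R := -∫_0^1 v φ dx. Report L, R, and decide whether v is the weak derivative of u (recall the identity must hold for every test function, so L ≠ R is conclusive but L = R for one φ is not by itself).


LHS = (π^2 + 12)/π^3, RHS = (π^2 + 12)/π^3. Yes, v = u' weakly.

u(x) = x**3 - 2*x + 2, classical derivative u'(x) = 3*x**2 - 2.
φ(x) = sin(πx), so φ'(x) = π*cos(π*x).
Note φ(0) = φ(1) = 0, so the boundary term u·φ vanishes.
LHS = ∫_0^1 u(x) φ'(x) dx = ∫_0^1 (π*x^3*cos(π*x) - 2*π*x*cos(π*x) + 2*π*cos(π*x)) dx. Term by term:
  ∫_0^1 2*π*cos(π*x) dx = 0;  ∫_0^1 π*x^3*cos(π*x) dx = -3/π + 12/π^3;  ∫_0^1 -2*π*x*cos(π*x) dx = 4/π.
Sum: 0 + -3/π + 12/π^3 + 4/π = (π^2 + 12)/π^3.
So LHS = (π^2 + 12)/π^3.
∫_0^1 v(x) φ(x) dx = ∫_0^1 (3*x^2*sin(π*x) - 2*sin(π*x)) dx. Term by term:
  ∫_0^1 -2*sin(π*x) dx = -4/π;  ∫_0^1 3*x^2*sin(π*x) dx = -12/π^3 + 3/π.
Sum: -4/π + -12/π^3 + 3/π = (-12 - π^2)/π^3.
So RHS = -∫_0^1 v(x) φ(x) dx = (π^2 + 12)/π^3.
LHS = RHS, so the identity holds for this test φ.
Moreover u is smooth here and v(x) = u'(x) = 3*x**2 - 2 pointwise, so the identity holds for every test function. Hence v is the weak derivative of u.


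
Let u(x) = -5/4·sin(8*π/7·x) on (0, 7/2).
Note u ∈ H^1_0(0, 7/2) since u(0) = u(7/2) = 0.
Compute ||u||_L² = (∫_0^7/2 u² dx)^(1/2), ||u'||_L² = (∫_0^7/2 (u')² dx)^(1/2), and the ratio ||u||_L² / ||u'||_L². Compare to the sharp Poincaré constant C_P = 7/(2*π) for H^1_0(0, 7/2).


||u||_L² / ||u'||_L² = 7/(8*π) < C_P = 7/(2*π).

u(x) = -5/4·sin(8*π/7·x), so u'(x) = -10*π*cos(8*π*x/7)/7.
Writing u(x) = A·sin(kπx/L) with A = -5/4 and k = 4, use ∫_0^L sin²(kπx/L) dx = L/2 and ∫_0^L cos²(kπx/L) dx = L/2.
u² = 25/16·sin²(8*π/7·x) and (u')² = 100*π^2/49·cos²(8*π/7·x), and each of sin², cos² integrates to L/2 = 7/4 over (0, 7/2).
∫_0^7/2 u² dx = 175/64, so ||u||_L² = 5*sqrt(7)/8.
∫_0^7/2 (u')² dx = 25*π^2/7, so ||u'||_L² = 5*sqrt(7)*π/7.
Ratio ||u||_L² / ||u'||_L² = 7/(8*π).
Sharp Poincaré constant on H^1_0(0, 7/2) is C_P = L/π = 7/(2*π), achieved by sin(2*π/7·x).
This is the k = 4 harmonic; the ratio L/(kπ) is strictly less than C_P = L/π, consistent with the sharp inequality ||u||_L² ≤ C_P ||u'||_L².


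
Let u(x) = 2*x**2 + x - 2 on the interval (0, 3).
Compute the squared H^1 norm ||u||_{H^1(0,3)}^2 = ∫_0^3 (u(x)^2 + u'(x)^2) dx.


||u||_{H^1}^2 = 1947/5

The H^1 norm (squared) on an interval (0, L) is
  ||u||_{H^1}^2 = ∫_0^L u(x)^2 dx + ∫_0^L u'(x)^2 dx.
Compute u'(x) = 4*x + 1.
Then u(x)^2 = 4*x**4 + 4*x**3 - 7*x**2 - 4*x + 4 and u'(x)^2 = 16*x**2 + 8*x + 1.
Integrate each monomial from 0 to 3 using ∫_0^3 c·x^n dx = c·3^(n+1)/(n+1):
  ∫_0^3 u(x)^2 dx = ∫_0^3 (4*x^4 + 4*x^3 - 7*x^2 - 4*x + 4) dx. Term by term:
    ∫_0^3 4*x^4 dx = 972/5;  ∫_0^3 4*x^3 dx = 81;  ∫_0^3 -7*x^2 dx = -63;
    ∫_0^3 -4*x dx = -18;  ∫_0^3 4 dx = 12.
  Sum: 972/5 + 81 − 63 − 18 + 12 = 1032/5.
  ∫_0^3 u'(x)^2 dx = ∫_0^3 (16*x^2 + 8*x + 1) dx. Term by term:
    ∫_0^3 16*x^2 dx = 144;  ∫_0^3 8*x dx = 36;  ∫_0^3 1 dx = 3.
  Sum: 144 + 36 + 3 = 183.
Adding: ||u||_{H^1}^2 = 1032/5 + 183 = 1947/5.


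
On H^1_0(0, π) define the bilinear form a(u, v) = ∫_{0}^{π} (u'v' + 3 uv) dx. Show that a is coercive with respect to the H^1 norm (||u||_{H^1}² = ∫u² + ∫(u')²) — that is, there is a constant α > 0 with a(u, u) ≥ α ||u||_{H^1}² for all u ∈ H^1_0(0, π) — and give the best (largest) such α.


α = 1

Coercivity of a(·,·) on H^1_0(0, π) means a(u, u) ≥ α ||u||_{H^1}² for every u ∈ H^1_0.
The interval has length L = π, and Poincaré/coercivity depend only on L. Here a(u, u) = ∫(u')² + (3)·∫u².
Here c = 3 ≥ 1, so a(u,u) = ∫(u')² + c∫u² ≥ ∫(u')² + ∫u² = ||u||_{H^1}², i.e. α = 1 works. No larger α is possible: a(u,u) ≥ α||u||_{H^1}² means (1−α)∫(u')² ≥ (α−c)∫u², and for the modes u_n = sin(nπ(x−x₀)/L) (x₀ the left endpoint) one has ∫u_n²/∫(u_n')² = (L/(nπ))² → 0, so a(u_n,u_n)/||u_n||_{H^1}² → 1. Hence the optimal constant is α = 1.
Therefore α = 1.


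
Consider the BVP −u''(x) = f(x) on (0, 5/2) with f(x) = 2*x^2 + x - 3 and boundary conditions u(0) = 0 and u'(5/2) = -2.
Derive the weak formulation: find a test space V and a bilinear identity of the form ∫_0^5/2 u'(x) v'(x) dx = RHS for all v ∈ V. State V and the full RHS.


V = {v ∈ H^1(0, 5/2) : v(0) = 0} (test functions vanish at x = 0 where u is specified); weak form: ∫_0^5/2 u'v' dx = ∫_0^5/2 (2*x^2 + x - 3) v dx − 2·v(5/2) for all v ∈ V.

Multiply both sides by a test function v and integrate from 0 to 5/2:
  ∫_0^5/2 −u''(x) v(x) dx = ∫_0^5/2 f(x) v(x) dx.
Integrate the LHS by parts once:
  ∫_0^5/2 −u'' v dx = −[u'(x) v(x)]_0^5/2 + ∫_0^5/2 u'(x) v'(x) dx.
Thus ∫_0^5/2 u'(x) v'(x) dx = ∫_0^5/2 f(x) v(x) dx + [u'(x) v(x)]_0^5/2.
Choose V so that boundary terms are either known or forced to vanish.
Mixed BC: u(0) = 0 (Dirichlet) and u'(5/2) = -2 (Neumann). Define V = {v ∈ H^1(0, 5/2) : v(0) = 0}. Then [u' v]_0^5/2 = u'(5/2)·v(5/2) − u'(0)·0 = − 2·v(5/2).
Weak formulation: find u (satisfying any essential BC) such that ∫_0^5/2 u'(x) v'(x) dx = ∫_0^5/2 f v dx − 2·v(5/2) for all v ∈ V (Dirichlet at 0 absorbed into V; Neumann datum at x = 5/2 contributes the boundary term).
Substituting f(x) = 2*x^2 + x - 3, the right-hand side is ∫_0^5/2 (2*x^2 + x - 3) v dx − 2·v(5/2).


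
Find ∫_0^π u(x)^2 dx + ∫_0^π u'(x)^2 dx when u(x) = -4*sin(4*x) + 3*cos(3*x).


||u||_{H^1(0,π)}^2 = -1920/7 + 181*π

u'(x) = -9*sin(3*x) - 16*cos(4*x).
Expand u² and (u')² and integrate term by term on (0, π), using: for integers n ≥ 1, ∫_0^π sin²(nx) dx = ∫_0^π cos²(nx) dx = π/2; for n ≠ n', ∫_0^π sin(nx)sin(n'x) dx = ∫_0^π cos(nx)cos(n'x) dx = 0; and by product-to-sum, ∫_0^π sin(nx)cos(n'x) dx = ½∫_0^π [sin((n+n')x) + sin((n−n')x)] dx, which is 0 when n+n' is even and 2n/(n²−n'²) when n+n' is odd (it need not vanish on (0, π)).
  u² squared terms: (-4)²·∫sin(4x)² dx = 16·π/2 = 8*π;  (3)²·∫cos(3x)² dx = 9·π/2 = 9*π/2.
  u² cross terms: 2·(-4)·(3)·∫sin(4x)·cos(3x) dx = -24·(8/7) = -192/7.
  So ∫_0^π u² dx = 8*π + 9*π/2 − 192/7 = -192/7 + 25*π/2.
  (u')² squared terms: (-16)²·∫cos(4x)² dx = 256·π/2 = 128*π;  (-9)²·∫sin(3x)² dx = 81·π/2 = 81*π/2.
  (u')² cross terms: 2·(-16)·(-9)·∫cos(4x)·sin(3x) dx = 288·(-6/7) = -1728/7.
  So ∫_0^π (u')² dx = 128*π + 81*π/2 − 1728/7 = -1728/7 + 337*π/2.
||u||_{H^1}^2 = (-192/7 + 25*π/2) + (-1728/7 + 337*π/2) = -1920/7 + 181*π.


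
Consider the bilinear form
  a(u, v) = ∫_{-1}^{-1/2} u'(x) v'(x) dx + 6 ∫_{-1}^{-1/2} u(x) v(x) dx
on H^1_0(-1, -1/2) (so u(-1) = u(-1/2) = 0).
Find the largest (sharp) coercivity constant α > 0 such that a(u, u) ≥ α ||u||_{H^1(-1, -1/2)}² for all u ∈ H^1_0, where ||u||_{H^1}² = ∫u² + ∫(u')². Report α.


α = 1

Coercivity of a(·,·) on H^1_0(-1, -1/2) means a(u, u) ≥ α ||u||_{H^1}² for every u ∈ H^1_0.
The interval has length L = 1/2, and Poincaré/coercivity depend only on L. Here a(u, u) = ∫(u')² + (6)·∫u².
Here c = 6 ≥ 1, so a(u,u) = ∫(u')² + c∫u² ≥ ∫(u')² + ∫u² = ||u||_{H^1}², i.e. α = 1 works. No larger α is possible: a(u,u) ≥ α||u||_{H^1}² means (1−α)∫(u')² ≥ (α−c)∫u², and for the modes u_n = sin(nπ(x−x₀)/L) (x₀ the left endpoint) one has ∫u_n²/∫(u_n')² = (L/(nπ))² → 0, so a(u_n,u_n)/||u_n||_{H^1}² → 1. Hence the optimal constant is α = 1.
Therefore α = 1.


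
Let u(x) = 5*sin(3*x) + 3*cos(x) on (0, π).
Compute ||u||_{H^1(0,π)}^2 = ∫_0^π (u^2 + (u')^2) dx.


||u||_{H^1(0,π)}^2 = 134*π

u'(x) = -3*sin(x) + 15*cos(3*x).
Expand u² and (u')² and integrate term by term on (0, π), using: for integers n ≥ 1, ∫_0^π sin²(nx) dx = ∫_0^π cos²(nx) dx = π/2; for n ≠ n', ∫_0^π sin(nx)sin(n'x) dx = ∫_0^π cos(nx)cos(n'x) dx = 0; and by product-to-sum, ∫_0^π sin(nx)cos(n'x) dx = ½∫_0^π [sin((n+n')x) + sin((n−n')x)] dx, which is 0 when n+n' is even and 2n/(n²−n'²) when n+n' is odd (it need not vanish on (0, π)).
  u² squared terms: (3)²·∫cos(x)² dx = 9·π/2 = 9*π/2;  (5)²·∫sin(3x)² dx = 25·π/2 = 25*π/2.
  u² cross terms: 2·(3)·(5)·∫cos(x)·sin(3x) dx = 30·(0) = 0.
  So ∫_0^π u² dx = 9*π/2 + 25*π/2 + 0 = 17*π.
  (u')² squared terms: (-3)²·∫sin(x)² dx = 9·π/2 = 9*π/2;  (15)²·∫cos(3x)² dx = 225·π/2 = 225*π/2.
  (u')² cross terms: 2·(-3)·(15)·∫sin(x)·cos(3x) dx = -90·(0) = 0.
  So ∫_0^π (u')² dx = 9*π/2 + 225*π/2 + 0 = 117*π.
||u||_{H^1}^2 = (17*π) + (117*π) = 134*π.


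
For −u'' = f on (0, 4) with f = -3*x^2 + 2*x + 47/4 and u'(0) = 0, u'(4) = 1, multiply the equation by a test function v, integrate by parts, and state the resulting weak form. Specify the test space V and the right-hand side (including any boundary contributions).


V = H^1(0, 4) (v unrestricted at boundary; u is determined up to an additive constant); weak form: ∫_0^4 u'v' dx = ∫_0^4 (-3*x^2 + 2*x + 47/4) v dx + v(4) for all v ∈ V.

Multiply both sides by a test function v and integrate from 0 to 4:
  ∫_0^4 −u''(x) v(x) dx = ∫_0^4 f(x) v(x) dx.
Integrate the LHS by parts once:
  ∫_0^4 −u'' v dx = −[u'(x) v(x)]_0^4 + ∫_0^4 u'(x) v'(x) dx.
Thus ∫_0^4 u'(x) v'(x) dx = ∫_0^4 f(x) v(x) dx + [u'(x) v(x)]_0^4.
Choose V so that boundary terms are either known or forced to vanish.
u has inhomogeneous Neumann u'(0) = 0, u'(4) = 1. [u' v]_0^4 = (1)·v(4) − (0)·v(0) = v(4). Take V = H^1(0, 4); boundary term becomes part of RHS.
Weak formulation: find u (satisfying any essential BC) such that ∫_0^4 u'(x) v'(x) dx = ∫_0^4 f v dx + v(4) for all v ∈ V (Neumann data are natural BCs: they enter the RHS as boundary terms).
Substituting f(x) = -3*x^2 + 2*x + 47/4, the right-hand side is ∫_0^4 (-3*x^2 + 2*x + 47/4) v dx + v(4).
Compatibility check (pure Neumann): taking v ≡ 1 ∈ V gives 0 = ∫_0^4 f dx + (1) − (0), i.e. ∫_0^4 f dx must equal u'(0) − u'(4) = -1. Indeed ∫_0^4 (-3*x^2 + 2*x + 47/4) dx = -1, so the data are compatible. The solution is then unique only up to an additive constant (fix it e.g. by requiring ∫_0^4 u dx = 0).


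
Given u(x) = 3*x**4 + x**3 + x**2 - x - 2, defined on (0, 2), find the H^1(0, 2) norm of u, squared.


||u||_{H^1}^2 = 153886/35

The H^1 norm (squared) on an interval (0, L) is
  ||u||_{H^1}^2 = ∫_0^L u(x)^2 dx + ∫_0^L u'(x)^2 dx.
Compute u'(x) = 12*x**3 + 3*x**2 + 2*x - 1.
Then u(x)^2 = 9*x**8 + 6*x**7 + 7*x**6 - 4*x**5 - 13*x**4 - 6*x**3 - 3*x**2 + 4*x + 4 and u'(x)^2 = 144*x**6 + 72*x**5 + 57*x**4 - 12*x**3 - 2*x**2 - 4*x + 1.
Integrate each monomial from 0 to 2 using ∫_0^2 c·x^n dx = c·2^(n+1)/(n+1):
  ∫_0^2 u(x)^2 dx = ∫_0^2 (9*x^8 + 6*x^7 + 7*x^6 - 4*x^5 - 13*x^4 - 6*x^3 - 3*x^2 + 4*x + 4) dx. Term by term:
    ∫_0^2 9*x^8 dx = 512;  ∫_0^2 6*x^7 dx = 192;  ∫_0^2 7*x^6 dx = 128;
    ∫_0^2 -4*x^5 dx = -128/3;  ∫_0^2 -13*x^4 dx = -416/5;  ∫_0^2 -6*x^3 dx = -24;
    ∫_0^2 -3*x^2 dx = -8;  ∫_0^2 4*x dx = 8;  ∫_0^2 4 dx = 8.
  Sum: 512 + 192 + 128 − 128/3 − 416/5 − 24 − 8 + 8 + 8 = 10352/15.
  ∫_0^2 u'(x)^2 dx = ∫_0^2 (144*x^6 + 72*x^5 + 57*x^4 - 12*x^3 - 2*x^2 - 4*x + 1) dx. Term by term:
    ∫_0^2 144*x^6 dx = 18432/7;  ∫_0^2 72*x^5 dx = 768;  ∫_0^2 57*x^4 dx = 1824/5;
    ∫_0^2 -12*x^3 dx = -48;  ∫_0^2 -2*x^2 dx = -16/3;  ∫_0^2 -4*x dx = -8;
    ∫_0^2 1 dx = 2.
  Sum: 18432/7 + 768 + 1824/5 − 48 − 16/3 − 8 + 2 = 389194/105.
Adding: ||u||_{H^1}^2 = 10352/15 + 389194/105 = 153886/35.


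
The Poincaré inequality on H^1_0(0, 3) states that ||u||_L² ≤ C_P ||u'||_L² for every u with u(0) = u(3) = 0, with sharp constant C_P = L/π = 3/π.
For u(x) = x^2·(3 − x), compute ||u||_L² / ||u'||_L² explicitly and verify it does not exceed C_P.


||u||_L² / ||u'||_L² = 3*sqrt(14)/14 < C_P = 3/π.

u(x) = x^2·(3 − x), so u'(x) = 3*x*(2 - x).
u(x) = x^2·(3 − x) vanishes at x = 0 and x = 3, so u ∈ H^1_0(0, 3). Differentiate via the product rule and integrate the resulting polynomials term by term.
  ∫_0^3 u² dx = ∫_0^3 (x^6 - 6*x^5 + 9*x^4) dx. Term by term:
    ∫_0^3 x^6 dx = 2187/7;  ∫_0^3 -6*x^5 dx = -729;  ∫_0^3 9*x^4 dx = 2187/5.
  Sum: 2187/7 − 729 + 2187/5 = 729/35.
  ∫_0^3 (u')² dx = ∫_0^3 (9*x^4 - 36*x^3 + 36*x^2) dx. Term by term:
    ∫_0^3 9*x^4 dx = 2187/5;  ∫_0^3 -36*x^3 dx = -729;  ∫_0^3 36*x^2 dx = 324.
  Sum: 2187/5 − 729 + 324 = 162/5.
∫_0^3 u² dx = 729/35, so ||u||_L² = 27*sqrt(35)/35.
∫_0^3 (u')² dx = 162/5, so ||u'||_L² = 9*sqrt(10)/5.
Ratio ||u||_L² / ||u'||_L² = 3*sqrt(14)/14.
Sharp Poincaré constant on H^1_0(0, 3) is C_P = L/π = 3/π, achieved by sin(π/3·x).
A polynomial bump cannot attain the sharp Poincaré constant (only the first sine eigenfunction does), so the ratio is strictly less than C_P, consistent with ||u||_L² ≤ C_P ||u'||_L².


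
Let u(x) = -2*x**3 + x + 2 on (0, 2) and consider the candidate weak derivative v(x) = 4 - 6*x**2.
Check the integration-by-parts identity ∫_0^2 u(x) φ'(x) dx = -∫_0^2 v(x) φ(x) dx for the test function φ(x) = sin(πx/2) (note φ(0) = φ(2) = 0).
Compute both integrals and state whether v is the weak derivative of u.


LHS = -192/π^3 + 44/π, RHS = -192/π^3 + 32/π. No, v is not the weak derivative of u.

u(x) = -2*x**3 + x + 2, classical derivative u'(x) = 1 - 6*x**2.
φ(x) = sin(πx/2), so φ'(x) = π*cos(π*x/2)/2.
Note φ(0) = φ(2) = 0, so the boundary term u·φ vanishes.
LHS = ∫_0^2 u(x) φ'(x) dx = ∫_0^2 (-π*x^3*cos(π*x/2) + π*x*cos(π*x/2)/2 + π*cos(π*x/2)) dx. Term by term:
  ∫_0^2 π*cos(π*x/2) dx = 0;  ∫_0^2 π*x*cos(π*x/2)/2 dx = -4/π;  ∫_0^2 -π*x^3*cos(π*x/2) dx = -192/π^3 + 48/π.
Sum: 0 − 4/π + -192/π^3 + 48/π = -192/π^3 + 44/π.
So LHS = -192/π^3 + 44/π.
∫_0^2 v(x) φ(x) dx = ∫_0^2 (-6*x^2*sin(π*x/2) + 4*sin(π*x/2)) dx. Term by term:
  ∫_0^2 4*sin(π*x/2) dx = 16/π;  ∫_0^2 -6*x^2*sin(π*x/2) dx = -48/π + 192/π^3.
Sum: 16/π + -48/π + 192/π^3 = -32/π + 192/π^3.
So RHS = -∫_0^2 v(x) φ(x) dx = -192/π^3 + 32/π.
LHS − RHS = 12/π ≠ 0, so the identity fails.
(For a valid weak derivative the identity must hold for EVERY test function, in particular this one. The failure shows v is NOT the weak derivative of u.)
Correct weak derivative would be u'(x) = 1 - 6*x**2.


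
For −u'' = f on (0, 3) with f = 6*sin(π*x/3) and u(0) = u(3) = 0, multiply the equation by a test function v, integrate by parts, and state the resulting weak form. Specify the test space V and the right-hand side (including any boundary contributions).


V = H^1_0(0, 3) (so v(0) = v(3) = 0); weak form: ∫_0^3 u'v' dx = ∫_0^3 (6*sin(π*x/3)) v dx for all v ∈ V.

Multiply both sides by a test function v and integrate from 0 to 3:
  ∫_0^3 −u''(x) v(x) dx = ∫_0^3 f(x) v(x) dx.
Integrate the LHS by parts once:
  ∫_0^3 −u'' v dx = −[u'(x) v(x)]_0^3 + ∫_0^3 u'(x) v'(x) dx.
Thus ∫_0^3 u'(x) v'(x) dx = ∫_0^3 f(x) v(x) dx + [u'(x) v(x)]_0^3.
Choose V so that boundary terms are either known or forced to vanish.
u is Dirichlet: u(0) = u(3) = 0. Let V = H^1_0(0, 3); then v(0) = v(3) = 0, and [u' v]_0^3 = 0.
Weak formulation: find u (satisfying any essential BC) such that ∫_0^3 u'(x) v'(x) dx = ∫_0^3 f v dx for all v ∈ V.
Substituting f(x) = 6*sin(π*x/3), the right-hand side is ∫_0^3 (6*sin(π*x/3)) v dx.


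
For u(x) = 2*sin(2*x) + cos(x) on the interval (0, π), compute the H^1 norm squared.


||u||_{H^1(0,π)}^2 = 32/3 + 11*π

u'(x) = -sin(x) + 4*cos(2*x).
Expand u² and (u')² and integrate term by term on (0, π), using: for integers n ≥ 1, ∫_0^π sin²(nx) dx = ∫_0^π cos²(nx) dx = π/2; for n ≠ n', ∫_0^π sin(nx)sin(n'x) dx = ∫_0^π cos(nx)cos(n'x) dx = 0; and by product-to-sum, ∫_0^π sin(nx)cos(n'x) dx = ½∫_0^π [sin((n+n')x) + sin((n−n')x)] dx, which is 0 when n+n' is even and 2n/(n²−n'²) when n+n' is odd (it need not vanish on (0, π)).
  u² squared terms: (2)²·∫sin(2x)² dx = 4·π/2 = 2*π;  (1)²·∫cos(x)² dx = 1·π/2 = π/2.
  u² cross terms: 2·(2)·(1)·∫sin(2x)·cos(x) dx = 4·(4/3) = 16/3.
  So ∫_0^π u² dx = 2*π + π/2 + 16/3 = 16/3 + 5*π/2.
  (u')² squared terms: (-1)²·∫sin(x)² dx = 1·π/2 = π/2;  (4)²·∫cos(2x)² dx = 16·π/2 = 8*π.
  (u')² cross terms: 2·(-1)·(4)·∫sin(x)·cos(2x) dx = -8·(-2/3) = 16/3.
  So ∫_0^π (u')² dx = π/2 + 8*π + 16/3 = 16/3 + 17*π/2.
||u||_{H^1}^2 = (16/3 + 5*π/2) + (16/3 + 17*π/2) = 32/3 + 11*π.


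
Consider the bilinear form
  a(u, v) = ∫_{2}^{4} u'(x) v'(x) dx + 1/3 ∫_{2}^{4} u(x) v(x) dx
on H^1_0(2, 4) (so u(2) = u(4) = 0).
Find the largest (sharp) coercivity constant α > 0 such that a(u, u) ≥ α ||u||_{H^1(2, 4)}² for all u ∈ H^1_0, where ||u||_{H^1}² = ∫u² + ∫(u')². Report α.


α = (4/3 + π^2)/(4 + π^2)

Coercivity of a(·,·) on H^1_0(2, 4) means a(u, u) ≥ α ||u||_{H^1}² for every u ∈ H^1_0.
The interval has length L = 2, and Poincaré/coercivity depend only on L. Here a(u, u) = ∫(u')² + (1/3)·∫u².
Here 0 < c = 1/3 < 1. The condition a(u,u) ≥ α||u||_{H^1}² reads (1−α)∫(u')² ≥ (α−c)∫u². Any admissible α is ≤ 1 (rapidly oscillating u have ∫u²/∫(u')² → 0), and α = 1 would force 0 ≥ (1−c)∫u², impossible since c < 1; so 1−α > 0. By the sharp Poincaré inequality on H^1_0 of an interval of length L, ∫(u')² ≥ (π/L)²∫u² with equality for the first sine mode sin(π(x−x₀)/L) (x₀ the left endpoint), so the inequality holds for all u iff (1−α)(π/L)² ≥ α − c, i.e. α ≤ ((π/L)² + c)/((π/L)² + 1) = (1 + c(L/π)²)/(1 + (L/π)²). With (π/L)² = π^2/4 and c = 1/3, the largest admissible constant is α = ((π/L)² + c)/((π/L)² + 1).
Simplifying, α = (4/3 + π^2)/(4 + π^2).


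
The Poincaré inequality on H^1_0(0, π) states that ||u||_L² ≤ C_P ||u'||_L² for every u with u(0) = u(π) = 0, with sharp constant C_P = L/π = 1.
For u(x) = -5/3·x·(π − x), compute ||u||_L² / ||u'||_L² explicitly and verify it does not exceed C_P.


||u||_L² / ||u'||_L² = sqrt(10)*π/10 < C_P = 1.

u(x) = -5/3·x·(π − x), so u'(x) = 10*x/3 - 5*π/3.
u(x) = -5/3·x·(π − x) vanishes at x = 0 and x = π, so u ∈ H^1_0(0, π). Differentiate via the product rule and integrate the resulting polynomials term by term.
  ∫_0^π u² dx = ∫_0^π (25*x^4/9 - 50*π*x^3/9 + 25*π^2*x^2/9) dx. Term by term:
    ∫_0^π 25*x^4/9 dx = 5*π^5/9;  ∫_0^π -50*π*x^3/9 dx = -25*π^5/18;  ∫_0^π 25*π^2*x^2/9 dx = 25*π^5/27.
  Sum: 5*π^5/9 − 25*π^5/18 + 25*π^5/27 = 5*π^5/54.
  ∫_0^π (u')² dx = ∫_0^π (100*x^2/9 - 100*π*x/9 + 25*π^2/9) dx. Term by term:
    ∫_0^π 100*x^2/9 dx = 100*π^3/27;  ∫_0^π -100*π*x/9 dx = -50*π^3/9;  ∫_0^π 25*π^2/9 dx = 25*π^3/9.
  Sum: 100*π^3/27 − 50*π^3/9 + 25*π^3/9 = 25*π^3/27.
∫_0^π u² dx = 5*π^5/54, so ||u||_L² = sqrt(30)*π^(5/2)/18.
∫_0^π (u')² dx = 25*π^3/27, so ||u'||_L² = 5*sqrt(3)*π^(3/2)/9.
Ratio ||u||_L² / ||u'||_L² = sqrt(10)*π/10.
Sharp Poincaré constant on H^1_0(0, π) is C_P = L/π = 1, achieved by sin(x).
A polynomial bump cannot attain the sharp Poincaré constant (only the first sine eigenfunction does), so the ratio is strictly less than C_P, consistent with ||u||_L² ≤ C_P ||u'||_L².


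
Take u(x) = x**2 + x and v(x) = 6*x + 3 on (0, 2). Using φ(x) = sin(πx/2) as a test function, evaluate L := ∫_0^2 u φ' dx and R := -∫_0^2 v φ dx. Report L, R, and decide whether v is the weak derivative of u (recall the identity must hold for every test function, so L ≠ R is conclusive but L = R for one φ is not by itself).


LHS = -12/π, RHS = -36/π. No, v is not the weak derivative of u.

u(x) = x**2 + x, classical derivative u'(x) = 2*x + 1.
φ(x) = sin(πx/2), so φ'(x) = π*cos(π*x/2)/2.
Note φ(0) = φ(2) = 0, so the boundary term u·φ vanishes.
LHS = ∫_0^2 u(x) φ'(x) dx = ∫_0^2 (π*x^2*cos(π*x/2)/2 + π*x*cos(π*x/2)/2) dx. Term by term:
  ∫_0^2 π*x*cos(π*x/2)/2 dx = -4/π;  ∫_0^2 π*x^2*cos(π*x/2)/2 dx = -8/π.
Sum: -4/π − 8/π = -12/π.
So LHS = -12/π.
∫_0^2 v(x) φ(x) dx = ∫_0^2 (6*x*sin(π*x/2) + 3*sin(π*x/2)) dx. Term by term:
  ∫_0^2 3*sin(π*x/2) dx = 12/π;  ∫_0^2 6*x*sin(π*x/2) dx = 24/π.
Sum: 12/π + 24/π = 36/π.
So RHS = -∫_0^2 v(x) φ(x) dx = -36/π.
LHS − RHS = 24/π ≠ 0, so the identity fails.
(For a valid weak derivative the identity must hold for EVERY test function, in particular this one. The failure shows v is NOT the weak derivative of u.)
Correct weak derivative would be u'(x) = 2*x + 1.


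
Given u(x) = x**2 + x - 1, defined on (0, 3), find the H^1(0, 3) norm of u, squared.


||u||_{H^1}^2 = 1311/10

The H^1 norm (squared) on an interval (0, L) is
  ||u||_{H^1}^2 = ∫_0^L u(x)^2 dx + ∫_0^L u'(x)^2 dx.
Compute u'(x) = 2*x + 1.
Then u(x)^2 = x**4 + 2*x**3 - x**2 - 2*x + 1 and u'(x)^2 = 4*x**2 + 4*x + 1.
Integrate each monomial from 0 to 3 using ∫_0^3 c·x^n dx = c·3^(n+1)/(n+1):
  ∫_0^3 u(x)^2 dx = ∫_0^3 (x^4 + 2*x^3 - x^2 - 2*x + 1) dx. Term by term:
    ∫_0^3 x^4 dx = 243/5;  ∫_0^3 2*x^3 dx = 81/2;  ∫_0^3 -x^2 dx = -9;
    ∫_0^3 -2*x dx = -9;  ∫_0^3 1 dx = 3.
  Sum: 243/5 + 81/2 − 9 − 9 + 3 = 741/10.
  ∫_0^3 u'(x)^2 dx = ∫_0^3 (4*x^2 + 4*x + 1) dx. Term by term:
    ∫_0^3 4*x^2 dx = 36;  ∫_0^3 4*x dx = 18;  ∫_0^3 1 dx = 3.
  Sum: 36 + 18 + 3 = 57.
Adding: ||u||_{H^1}^2 = 741/10 + 57 = 1311/10.


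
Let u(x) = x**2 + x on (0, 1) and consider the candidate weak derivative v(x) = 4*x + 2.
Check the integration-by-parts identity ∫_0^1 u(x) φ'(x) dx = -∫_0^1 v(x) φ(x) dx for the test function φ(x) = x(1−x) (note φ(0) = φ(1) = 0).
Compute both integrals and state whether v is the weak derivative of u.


LHS = -1/3, RHS = -2/3. No, v is not the weak derivative of u.

u(x) = x**2 + x, classical derivative u'(x) = 2*x + 1.
φ(x) = x(1−x), so φ'(x) = 1 - 2*x.
Note φ(0) = φ(1) = 0, so the boundary term u·φ vanishes.
LHS = ∫_0^1 u(x) φ'(x) dx = ∫_0^1 (-2*x^3 - x^2 + x) dx. Term by term:
  ∫_0^1 -2*x^3 dx = -1/2;  ∫_0^1 -x^2 dx = -1/3;  ∫_0^1 x dx = 1/2.
Sum: -1/2 − 1/3 + 1/2 = -1/3.
So LHS = -1/3.
∫_0^1 v(x) φ(x) dx = ∫_0^1 (-4*x^3 + 2*x^2 + 2*x) dx. Term by term:
  ∫_0^1 -4*x^3 dx = -1;  ∫_0^1 2*x^2 dx = 2/3;  ∫_0^1 2*x dx = 1.
Sum: -1 + 2/3 + 1 = 2/3.
So RHS = -∫_0^1 v(x) φ(x) dx = -2/3.
LHS − RHS = 1/3 ≠ 0, so the identity fails.
(For a valid weak derivative the identity must hold for EVERY test function, in particular this one. The failure shows v is NOT the weak derivative of u.)
Correct weak derivative would be u'(x) = 2*x + 1.


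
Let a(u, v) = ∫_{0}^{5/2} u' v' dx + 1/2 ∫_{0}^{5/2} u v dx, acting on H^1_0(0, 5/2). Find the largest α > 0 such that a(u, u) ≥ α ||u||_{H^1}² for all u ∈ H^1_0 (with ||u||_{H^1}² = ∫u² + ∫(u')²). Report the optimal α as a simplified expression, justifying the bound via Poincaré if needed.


α = (25 + 8*π^2)/(2*(25 + 4*π^2))

Coercivity of a(·,·) on H^1_0(0, 5/2) means a(u, u) ≥ α ||u||_{H^1}² for every u ∈ H^1_0.
The interval has length L = 5/2, and Poincaré/coercivity depend only on L. Here a(u, u) = ∫(u')² + (1/2)·∫u².
Here 0 < c = 1/2 < 1. The condition a(u,u) ≥ α||u||_{H^1}² reads (1−α)∫(u')² ≥ (α−c)∫u². Any admissible α is ≤ 1 (rapidly oscillating u have ∫u²/∫(u')² → 0), and α = 1 would force 0 ≥ (1−c)∫u², impossible since c < 1; so 1−α > 0. By the sharp Poincaré inequality on H^1_0 of an interval of length L, ∫(u')² ≥ (π/L)²∫u² with equality for the first sine mode sin(π(x−x₀)/L) (x₀ the left endpoint), so the inequality holds for all u iff (1−α)(π/L)² ≥ α − c, i.e. α ≤ ((π/L)² + c)/((π/L)² + 1) = (1 + c(L/π)²)/(1 + (L/π)²). With (π/L)² = 4*π^2/25 and c = 1/2, the largest admissible constant is α = ((π/L)² + c)/((π/L)² + 1).
Simplifying, α = (25 + 8*π^2)/(2*(25 + 4*π^2)).


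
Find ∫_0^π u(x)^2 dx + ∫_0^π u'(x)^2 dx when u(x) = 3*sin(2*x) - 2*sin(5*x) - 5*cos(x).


||u||_{H^1(0,π)}^2 = -80 + 199*π/2

u'(x) = 5*sin(x) + 6*cos(2*x) - 10*cos(5*x).
Expand u² and (u')² and integrate term by term on (0, π), using: for integers n ≥ 1, ∫_0^π sin²(nx) dx = ∫_0^π cos²(nx) dx = π/2; for n ≠ n', ∫_0^π sin(nx)sin(n'x) dx = ∫_0^π cos(nx)cos(n'x) dx = 0; and by product-to-sum, ∫_0^π sin(nx)cos(n'x) dx = ½∫_0^π [sin((n+n')x) + sin((n−n')x)] dx, which is 0 when n+n' is even and 2n/(n²−n'²) when n+n' is odd (it need not vanish on (0, π)).
  u² squared terms: (-5)²·∫cos(x)² dx = 25·π/2 = 25*π/2;  (-2)²·∫sin(5x)² dx = 4·π/2 = 2*π;  (3)²·∫sin(2x)² dx = 9·π/2 = 9*π/2.
  u² cross terms: 2·(-5)·(-2)·∫cos(x)·sin(5x) dx = 20·(0) = 0;  2·(-5)·(3)·∫cos(x)·sin(2x) dx = -30·(4/3) = -40;  2·(-2)·(3)·∫sin(5x)·sin(2x) dx = -12·(0) = 0.
  So ∫_0^π u² dx = 25*π/2 + 2*π + 9*π/2 + 0 − 40 + 0 = -40 + 19*π.
  (u')² squared terms: (-10)²·∫cos(5x)² dx = 100·π/2 = 50*π;  (5)²·∫sin(x)² dx = 25·π/2 = 25*π/2;  (6)²·∫cos(2x)² dx = 36·π/2 = 18*π.
  (u')² cross terms: 2·(-10)·(5)·∫cos(5x)·sin(x) dx = -100·(0) = 0;  2·(-10)·(6)·∫cos(5x)·cos(2x) dx = -120·(0) = 0;  2·(5)·(6)·∫sin(x)·cos(2x) dx = 60·(-2/3) = -40.
  So ∫_0^π (u')² dx = 50*π + 25*π/2 + 18*π + 0 + 0 − 40 = -40 + 161*π/2.
||u||_{H^1}^2 = (-40 + 19*π) + (-40 + 161*π/2) = -80 + 199*π/2.


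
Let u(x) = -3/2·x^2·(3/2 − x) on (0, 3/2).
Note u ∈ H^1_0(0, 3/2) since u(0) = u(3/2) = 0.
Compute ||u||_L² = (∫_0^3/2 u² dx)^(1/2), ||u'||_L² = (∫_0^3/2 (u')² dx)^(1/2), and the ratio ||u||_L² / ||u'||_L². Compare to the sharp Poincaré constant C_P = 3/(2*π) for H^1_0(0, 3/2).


||u||_L² / ||u'||_L² = 3*sqrt(14)/28 < C_P = 3/(2*π).

u(x) = -3/2·x^2·(3/2 − x), so u'(x) = 9*x*(x - 1)/2.
u(x) = -3/2·x^2·(3/2 − x) vanishes at x = 0 and x = 3/2, so u ∈ H^1_0(0, 3/2). Differentiate via the product rule and integrate the resulting polynomials term by term.
  ∫_0^3/2 u² dx = ∫_0^3/2 (9*x^6/4 - 27*x^5/4 + 81*x^4/16) dx. Term by term:
    ∫_0^3/2 9*x^6/4 dx = 19683/3584;  ∫_0^3/2 -27*x^5/4 dx = -6561/512;  ∫_0^3/2 81*x^4/16 dx = 19683/2560.
  Sum: 19683/3584 − 6561/512 + 19683/2560 = 6561/17920.
  ∫_0^3/2 (u')² dx = ∫_0^3/2 (81*x^4/4 - 81*x^3/2 + 81*x^2/4) dx. Term by term:
    ∫_0^3/2 81*x^4/4 dx = 19683/640;  ∫_0^3/2 -81*x^3/2 dx = -6561/128;  ∫_0^3/2 81*x^2/4 dx = 729/32.
  Sum: 19683/640 − 6561/128 + 729/32 = 729/320.
∫_0^3/2 u² dx = 6561/17920, so ||u||_L² = 81*sqrt(70)/1120.
∫_0^3/2 (u')² dx = 729/320, so ||u'||_L² = 27*sqrt(5)/40.
Ratio ||u||_L² / ||u'||_L² = 3*sqrt(14)/28.
Sharp Poincaré constant on H^1_0(0, 3/2) is C_P = L/π = 3/(2*π), achieved by sin(2*π/3·x).
A polynomial bump cannot attain the sharp Poincaré constant (only the first sine eigenfunction does), so the ratio is strictly less than C_P, consistent with ||u||_L² ≤ C_P ||u'||_L².


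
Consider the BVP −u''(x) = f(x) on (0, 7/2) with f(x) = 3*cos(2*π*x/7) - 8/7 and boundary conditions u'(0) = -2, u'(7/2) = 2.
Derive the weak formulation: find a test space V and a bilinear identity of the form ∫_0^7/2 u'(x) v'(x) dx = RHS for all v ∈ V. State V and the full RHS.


V = H^1(0, 7/2) (v unrestricted at boundary; u is determined up to an additive constant); weak form: ∫_0^7/2 u'v' dx = ∫_0^7/2 (3*cos(2*π*x/7) - 8/7) v dx + 2·v(7/2) + 2·v(0) for all v ∈ V.

Multiply both sides by a test function v and integrate from 0 to 7/2:
  ∫_0^7/2 −u''(x) v(x) dx = ∫_0^7/2 f(x) v(x) dx.
Integrate the LHS by parts once:
  ∫_0^7/2 −u'' v dx = −[u'(x) v(x)]_0^7/2 + ∫_0^7/2 u'(x) v'(x) dx.
Thus ∫_0^7/2 u'(x) v'(x) dx = ∫_0^7/2 f(x) v(x) dx + [u'(x) v(x)]_0^7/2.
Choose V so that boundary terms are either known or forced to vanish.
u has inhomogeneous Neumann u'(0) = -2, u'(7/2) = 2. [u' v]_0^7/2 = (2)·v(7/2) − (-2)·v(0) = 2·v(7/2) + 2·v(0). Take V = H^1(0, 7/2); boundary term becomes part of RHS.
Weak formulation: find u (satisfying any essential BC) such that ∫_0^7/2 u'(x) v'(x) dx = ∫_0^7/2 f v dx + 2·v(7/2) + 2·v(0) for all v ∈ V (Neumann data are natural BCs: they enter the RHS as boundary terms).
Substituting f(x) = 3*cos(2*π*x/7) - 8/7, the right-hand side is ∫_0^7/2 (3*cos(2*π*x/7) - 8/7) v dx + 2·v(7/2) + 2·v(0).
Compatibility check (pure Neumann): taking v ≡ 1 ∈ V gives 0 = ∫_0^7/2 f dx + (2) − (-2), i.e. ∫_0^7/2 f dx must equal u'(0) − u'(7/2) = -4. Indeed ∫_0^7/2 (3*cos(2*π*x/7) - 8/7) dx = -4, so the data are compatible. The solution is then unique only up to an additive constant (fix it e.g. by requiring ∫_0^7/2 u dx = 0).


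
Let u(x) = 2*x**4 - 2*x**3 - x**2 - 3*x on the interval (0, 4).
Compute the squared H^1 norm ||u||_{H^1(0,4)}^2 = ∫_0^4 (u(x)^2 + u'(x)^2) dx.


||u||_{H^1}^2 = 41982764/315

The H^1 norm (squared) on an interval (0, L) is
  ||u||_{H^1}^2 = ∫_0^L u(x)^2 dx + ∫_0^L u'(x)^2 dx.
Compute u'(x) = 8*x**3 - 6*x**2 - 2*x - 3.
Then u(x)^2 = 4*x**8 - 8*x**7 - 8*x**5 + 13*x**4 + 6*x**3 + 9*x**2 and u'(x)^2 = 64*x**6 - 96*x**5 + 4*x**4 - 24*x**3 + 40*x**2 + 12*x + 9.
Integrate each monomial from 0 to 4 using ∫_0^4 c·x^n dx = c·4^(n+1)/(n+1):
  ∫_0^4 u(x)^2 dx = ∫_0^4 (4*x^8 - 8*x^7 - 8*x^5 + 13*x^4 + 6*x^3 + 9*x^2) dx. Term by term:
    ∫_0^4 4*x^8 dx = 1048576/9;  ∫_0^4 -8*x^7 dx = -65536;  ∫_0^4 -8*x^5 dx = -16384/3;
    ∫_0^4 13*x^4 dx = 13312/5;  ∫_0^4 6*x^3 dx = 384;  ∫_0^4 9*x^2 dx = 192.
  Sum: 1048576/9 − 65536 − 16384/3 + 13312/5 + 384 + 192 = 2193728/45.
  ∫_0^4 u'(x)^2 dx = ∫_0^4 (64*x^6 - 96*x^5 + 4*x^4 - 24*x^3 + 40*x^2 + 12*x + 9) dx. Term by term:
    ∫_0^4 64*x^6 dx = 1048576/7;  ∫_0^4 -96*x^5 dx = -65536;  ∫_0^4 4*x^4 dx = 4096/5;
    ∫_0^4 -24*x^3 dx = -1536;  ∫_0^4 40*x^2 dx = 2560/3;  ∫_0^4 12*x dx = 96;
    ∫_0^4 9 dx = 36.
  Sum: 1048576/7 − 65536 + 4096/5 − 1536 + 2560/3 + 96 + 36 = 8875556/105.
Adding: ||u||_{H^1}^2 = 2193728/45 + 8875556/105 = 41982764/315.


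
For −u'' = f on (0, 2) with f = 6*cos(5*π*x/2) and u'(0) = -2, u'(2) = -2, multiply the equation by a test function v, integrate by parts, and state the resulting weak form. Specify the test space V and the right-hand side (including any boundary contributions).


V = H^1(0, 2) (v unrestricted at boundary; u is determined up to an additive constant); weak form: ∫_0^2 u'v' dx = ∫_0^2 (6*cos(5*π*x/2)) v dx − 2·v(2) + 2·v(0) for all v ∈ V.

Multiply both sides by a test function v and integrate from 0 to 2:
  ∫_0^2 −u''(x) v(x) dx = ∫_0^2 f(x) v(x) dx.
Integrate the LHS by parts once:
  ∫_0^2 −u'' v dx = −[u'(x) v(x)]_0^2 + ∫_0^2 u'(x) v'(x) dx.
Thus ∫_0^2 u'(x) v'(x) dx = ∫_0^2 f(x) v(x) dx + [u'(x) v(x)]_0^2.
Choose V so that boundary terms are either known or forced to vanish.
u has inhomogeneous Neumann u'(0) = -2, u'(2) = -2. [u' v]_0^2 = (-2)·v(2) − (-2)·v(0) = − 2·v(2) + 2·v(0). Take V = H^1(0, 2); boundary term becomes part of RHS.
Weak formulation: find u (satisfying any essential BC) such that ∫_0^2 u'(x) v'(x) dx = ∫_0^2 f v dx − 2·v(2) + 2·v(0) for all v ∈ V (Neumann data are natural BCs: they enter the RHS as boundary terms).
Substituting f(x) = 6*cos(5*π*x/2), the right-hand side is ∫_0^2 (6*cos(5*π*x/2)) v dx − 2·v(2) + 2·v(0).
Compatibility check (pure Neumann): taking v ≡ 1 ∈ V gives 0 = ∫_0^2 f dx + (-2) − (-2), i.e. ∫_0^2 f dx must equal u'(0) − u'(2) = 0. Indeed ∫_0^2 (6*cos(5*π*x/2)) dx = 0, so the data are compatible. The solution is then unique only up to an additive constant (fix it e.g. by requiring ∫_0^2 u dx = 0).


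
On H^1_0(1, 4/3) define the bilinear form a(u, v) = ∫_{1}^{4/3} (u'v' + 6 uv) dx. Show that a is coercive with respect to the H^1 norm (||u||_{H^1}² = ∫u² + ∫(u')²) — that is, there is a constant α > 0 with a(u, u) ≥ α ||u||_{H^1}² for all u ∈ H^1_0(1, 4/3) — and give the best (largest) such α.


α = 1

Coercivity of a(·,·) on H^1_0(1, 4/3) means a(u, u) ≥ α ||u||_{H^1}² for every u ∈ H^1_0.
The interval has length L = 1/3, and Poincaré/coercivity depend only on L. Here a(u, u) = ∫(u')² + (6)·∫u².
Here c = 6 ≥ 1, so a(u,u) = ∫(u')² + c∫u² ≥ ∫(u')² + ∫u² = ||u||_{H^1}², i.e. α = 1 works. No larger α is possible: a(u,u) ≥ α||u||_{H^1}² means (1−α)∫(u')² ≥ (α−c)∫u², and for the modes u_n = sin(nπ(x−x₀)/L) (x₀ the left endpoint) one has ∫u_n²/∫(u_n')² = (L/(nπ))² → 0, so a(u_n,u_n)/||u_n||_{H^1}² → 1. Hence the optimal constant is α = 1.
Therefore α = 1.
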